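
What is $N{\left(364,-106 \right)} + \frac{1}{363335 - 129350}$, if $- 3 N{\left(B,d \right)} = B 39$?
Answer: $- \frac{1107217019}{233985} \approx -4732.0$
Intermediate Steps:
$N{\left(B,d \right)} = - 13 B$ ($N{\left(B,d \right)} = - \frac{B 39}{3} = - \frac{39 B}{3} = - 13 B$)
$N{\left(364,-106 \right)} + \frac{1}{363335 - 129350} = \left(-13\right) 364 + \frac{1}{363335 - 129350} = -4732 + \frac{1}{233985} = - \frac{1107217019}{233985}$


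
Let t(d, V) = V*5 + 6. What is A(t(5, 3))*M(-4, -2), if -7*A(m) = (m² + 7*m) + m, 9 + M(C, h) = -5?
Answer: 1218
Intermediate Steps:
M(C, h) = -14 (M(C, h) = -9 - 5 = -14)
t(d, V) = 6 + 5*V (t(d, V) = 5*V + 6 = 6 + 5*V)
A(m) = -8*m/7 - m²/7 (A(m) = -((m² + 7*m) + m)/7 = -(m² + 8*m)/7 = -8*m/7 - m²/7)
A(t(5, 3))*M(-4, -2) = -(6 + 5*3)*(8 + (6 + 5*3))/7*(-14) = -(6 + 15)*(8 + (6 + 15))/7*(-14) = -⅐*21*(8 + 21)*(-14) = -⅐*21*29*(-14) = -87*(-14) = 1218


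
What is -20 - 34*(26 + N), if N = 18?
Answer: -1516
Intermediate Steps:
-20 - 34*(26 + N) = -20 - 34*(26 + 18) = -20 - 34*44 = -20 - 1496 = -1516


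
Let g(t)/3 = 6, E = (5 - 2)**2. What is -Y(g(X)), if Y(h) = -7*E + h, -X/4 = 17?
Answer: 45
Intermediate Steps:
X = -68 (X = -4*17 = -68)
E = 9 (E = 3**2 = 9)
g(t) = 18 (g(t) = 3*6 = 18)
Y(h) = -63 + h (Y(h) = -7*9 + h = -63 + h)
-Y(g(X)) = -(-63 + 18) = -1*(-45) = 45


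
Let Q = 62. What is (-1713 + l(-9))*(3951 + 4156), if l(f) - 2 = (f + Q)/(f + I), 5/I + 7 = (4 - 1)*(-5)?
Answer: -2825281393/203 ≈ -1.3918e+7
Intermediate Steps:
I = -5/22 (I = 5/(-7 + (4 - 1)*(-5)) = 5/(-7 + 3*(-5)) = 5/(-7 - 15) = 5/(-22) = 5*(-1/22) = -5/22 ≈ -0.22727)
l(f) = 2 + (62 + f)/(-5/22 + f) (l(f) = 2 + (f + 62)/(f - 5/22) = 2 + (62 + f)/(-5/22 + f))
(-1713 + l(-9))*(3951 + 4156) = (-1713 + 2*(677 + 33*(-9))/(-5 + 22*(-9)))*(3951 + 4156) = (-1713 + 2*(677 - 297)/(-5 - 198))*8107 = (-1713 + 2*380/(-203))*8107 = (-1713 + 2*(-1/203)*380)*8107 = (-1713 - 760/203)*8107 = -348499/203*8107 = -2825281393/203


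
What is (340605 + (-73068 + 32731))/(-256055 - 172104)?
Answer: -300268/428159 ≈ -0.70130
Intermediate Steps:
(340605 + (-73068 + 32731))/(-256055 - 172104) = (340605 - 40337)/(-428159) = 300268*(-1/428159) = -300268/428159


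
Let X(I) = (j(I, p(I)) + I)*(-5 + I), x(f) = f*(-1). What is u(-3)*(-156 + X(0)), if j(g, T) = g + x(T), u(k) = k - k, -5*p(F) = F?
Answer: 0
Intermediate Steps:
p(F) = -F/5
x(f) = -f
u(k) = 0
j(g, T) = g - T
X(I) = 11*I*(-5 + I)/5 (X(I) = ((I - (-1)*I/5) + I)*(-5 + I) = ((I + I/5) + I)*(-5 + I) = (6*I/5 + I)*(-5 + I) = (11*I/5)*(-5 + I) = 11*I*(-5 + I)/5)
u(-3)*(-156 + X(0)) = 0*(-156 + (11/5)*0*(-5 + 0)) = 0*(-156 + (11/5)*0*(-5)) = 0*(-156 + 0) = 0*(-156) = 0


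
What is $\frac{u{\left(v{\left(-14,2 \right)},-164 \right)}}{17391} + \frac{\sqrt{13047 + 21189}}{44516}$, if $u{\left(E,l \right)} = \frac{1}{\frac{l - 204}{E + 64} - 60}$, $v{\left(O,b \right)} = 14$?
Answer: $- \frac{13}{14631628} + \frac{3 \sqrt{951}}{22258} \approx 0.0041556$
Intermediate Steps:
$u{\left(E,l \right)} = \frac{1}{-60 + \frac{-204 + l}{64 + E}}$ ($u{\left(E,l \right)} = \frac{1}{\frac{-204 + l}{64 + E} - 60} = \frac{1}{-60 + \frac{-204 + l}{64 + E}}$)
$\frac{u{\left(v{\left(-14,2 \right)},-164 \right)}}{17391} + \frac{\sqrt{13047 + 21189}}{44516} = \frac{\frac{1}{-4044 - 164 - 840} \left(64 + 14\right)}{17391} + \frac{\sqrt{13047 + 21189}}{44516} = \frac{1}{-4044 - 164 - 840} \cdot 78 \cdot \frac{1}{17391} + \sqrt{34236} \cdot \frac{1}{44516} = \frac{1}{-5048} \cdot 78 \cdot \frac{1}{17391} + 6 \sqrt{951} \cdot \frac{1}{44516} = \left(- \frac{1}{5048}\right) 78 \cdot \frac{1}{17391} + \frac{3 \sqrt{951}}{22258} = \left(- \frac{39}{2524}\right) \frac{1}{17391} + \frac{3 \sqrt{951}}{22258} = - \frac{13}{14631628} + \frac{3 \sqrt{951}}{22258}$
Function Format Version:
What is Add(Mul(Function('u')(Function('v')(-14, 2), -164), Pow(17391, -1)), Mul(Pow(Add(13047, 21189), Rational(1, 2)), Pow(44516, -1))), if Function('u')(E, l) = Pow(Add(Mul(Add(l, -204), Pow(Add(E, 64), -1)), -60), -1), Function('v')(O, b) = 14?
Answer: Add(Rational(-13, 14631628), Mul(Rational(3, 22258), Pow(951, Rational(1, 2)))) ≈ 0.0041556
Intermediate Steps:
Function('u')(E, l) = Pow(Add(-60, Mul(Pow(Add(64, E), -1), Add(-204, l))), -1) (Function('u')(E, l) = Pow(Add(Mul(Add(-204, l), Pow(Add(64, E), -1)), -60), -1) = Pow(Add(Mul(Pow(Add(64, E), -1), Add(-204, l)), -60), -1) = Pow(Add(-60, Mul(Pow(Add(64, E), -1), Add(-204, l))), -1))
Add(Mul(Function('u')(Function('v')(-14, 2), -164), Pow(17391, -1)), Mul(Pow(Add(13047, 21189), Rational(1, 2)), Pow(44516, -1))) = Add(Mul(Mul(Pow(Add(-4044, -164, Mul(-60, 14)), -1), Add(64, 14)), Pow(17391, -1)), Mul(Pow(Add(13047, 21189), Rational(1, 2)), Pow(44516, -1))) = Add(Mul(Mul(Pow(Add(-4044, -164, -840), -1), 78), Rational(1, 17391)), Mul(Pow(34236, Rational(1, 2)), Rational(1, 44516))) = Add(Mul(Mul(Pow(-5048, -1), 78), Rational(1, 17391)), Mul(Mul(6, Pow(951, Rational(1, 2))), Rational(1, 44516))) = Add(Mul(Mul(Rational(-1, 5048), 78), Rational(1, 17391)), Mul(Rational(3, 22258), Pow(951, Rational(1, 2)))) = Add(Mul(Rational(-39, 2524), Rational(1, 17391)), Mul(Rational(3, 22258), Pow(951, Rational(1, 2)))) = Add(Rational(-13, 14631628), Mul(Rational(3, 22258), Pow(951, Rational(1, 2))))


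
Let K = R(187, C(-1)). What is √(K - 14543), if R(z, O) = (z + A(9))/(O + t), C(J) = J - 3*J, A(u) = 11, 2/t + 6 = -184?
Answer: I*√6369573/21 ≈ 120.18*I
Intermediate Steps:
t = -1/95 (t = 2/(-6 - 184) = 2/(-190) = 2*(-1/190) = -1/95 ≈ -0.010526)
C(J) = -2*J
R(z, O) = (11 + z)/(-1/95 + O) (R(z, O) = (z + 11)/(O - 1/95) = (11 + z)/(-1/95 + O))
K = 2090/21 (K = 95*(11 + 187)/(-1 + 95*(-2*(-1))) = 95*198/(-1 + 95*2) = 95*198/(-1 + 190) = 95*198/189 = 95*(1/189)*198 = 2090/21 ≈ 99.524)
√(K - 14543) = √(2090/21 - 14543) = √(-303313/21) = I*√6369573/21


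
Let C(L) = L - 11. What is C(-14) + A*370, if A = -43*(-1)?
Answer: 15885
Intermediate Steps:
A = 43
C(L) = -11 + L
C(-14) + A*370 = (-11 - 14) + 43*370 = -25 + 15910 = 15885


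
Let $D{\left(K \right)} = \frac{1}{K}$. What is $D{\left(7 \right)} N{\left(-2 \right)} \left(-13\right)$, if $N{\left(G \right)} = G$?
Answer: $\frac{26}{7} \approx 3.7143$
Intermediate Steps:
$D{\left(7 \right)} N{\left(-2 \right)} \left(-13\right) = \frac{1}{7} \left(-2\right) \left(-13\right) = \left(- \frac{2}{7}\right) \left(-13\right) = \frac{26}{7}$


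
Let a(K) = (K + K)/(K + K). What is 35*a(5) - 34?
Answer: 1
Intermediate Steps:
a(K) = 1 (a(K) = (2*K)/((2*K)) = (2*K)*(1/(2*K)) = 1)
35*a(5) - 34 = 35*1 - 34 = 35 - 34 = 1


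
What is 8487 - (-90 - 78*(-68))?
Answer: 3273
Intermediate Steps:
8487 - (-90 - 78*(-68)) = 8487 - (-90 + 5304) = 8487 - 1*5214 = 8487 - 5214 = 3273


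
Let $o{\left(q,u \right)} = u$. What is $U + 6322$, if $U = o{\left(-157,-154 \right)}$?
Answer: $6168$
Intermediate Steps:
$U = -154$
$U + 6322 = -154 + 6322 = 6168$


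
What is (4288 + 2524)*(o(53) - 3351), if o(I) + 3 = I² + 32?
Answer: -3494556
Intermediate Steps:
o(I) = 29 + I² (o(I) = -3 + (I² + 32) = -3 + (32 + I²) = 29 + I²)
(4288 + 2524)*(o(53) - 3351) = (4288 + 2524)*((29 + 53²) - 3351) = 6812*((29 + 2809) - 3351) = 6812*(2838 - 3351) = 6812*(-513) = -3494556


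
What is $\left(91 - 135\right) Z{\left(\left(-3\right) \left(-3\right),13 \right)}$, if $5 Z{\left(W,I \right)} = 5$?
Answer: $-44$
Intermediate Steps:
$Z{\left(W,I \right)} = 1$ ($Z{\left(W,I \right)} = \frac{1}{5} \cdot 5 = 1$)
$\left(91 - 135\right) Z{\left(\left(-3\right) \left(-3\right),13 \right)} = \left(91 - 135\right) 1 = \left(-44\right) 1 = -44$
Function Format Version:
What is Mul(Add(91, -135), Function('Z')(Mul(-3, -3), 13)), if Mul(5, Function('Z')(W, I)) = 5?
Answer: -44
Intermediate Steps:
Function('Z')(W, I) = 1 (Function('Z')(W, I) = Mul(Rational(1, 5), 5) = 1)
Mul(Add(91, -135), Function('Z')(Mul(-3, -3), 13)) = Mul(Add(91, -135), 1) = Mul(-44, 1) = -44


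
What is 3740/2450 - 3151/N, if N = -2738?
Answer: 1796007/670810 ≈ 2.6774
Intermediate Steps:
3740/2450 - 3151/N = 3740/2450 - 3151/(-2738) = 3740*(1/2450) - 3151*(-1/2738) = 374/245 + 3151/2738 = 1796007/670810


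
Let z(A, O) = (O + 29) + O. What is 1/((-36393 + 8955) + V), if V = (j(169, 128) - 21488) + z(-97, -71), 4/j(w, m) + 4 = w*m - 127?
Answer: -21501/1054387535 ≈ -2.0392e-5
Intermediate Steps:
z(A, O) = 29 + 2*O (z(A, O) = (29 + O) + O = 29 + 2*O)
j(w, m) = 4/(-131 + m*w) (j(w, m) = 4/(-4 + (w*m - 127)) = 4/(-4 + (m*w - 127)) = 4/(-4 + (-127 + m*w)) = 4/(-131 + m*w))
V = -464443097/21501 (V = (4/(-131 + 128*169) - 21488) + (29 + 2*(-71)) = (4/(-131 + 21632) - 21488) + (29 - 142) = (4/21501 - 21488) - 113 = -462013484/21501 - 113 = -464443097/21501 ≈ -21601.)
1/((-36393 + 8955) + V) = 1/((-36393 + 8955) - 464443097/21501) = 1/(-27438 - 464443097/21501) = 1/(-1054387535/21501) = -21501/1054387535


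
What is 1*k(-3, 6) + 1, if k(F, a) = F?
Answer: -2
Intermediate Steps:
1*k(-3, 6) + 1 = 1*(-3) + 1 = -3 + 1 = -2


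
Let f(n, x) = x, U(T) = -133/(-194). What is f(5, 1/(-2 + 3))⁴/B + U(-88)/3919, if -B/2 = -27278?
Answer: 4008117/20739081508 ≈ 0.00019326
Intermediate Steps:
U(T) = 133/194 (U(T) = -133*(-1/194) = 133/194)
B = 54556 (B = -2*(-27278) = 54556)
f(5, 1/(-2 + 3))⁴/B + U(-88)/3919 = (1/(-2 + 3))⁴/54556 + (133/194)/3919 = (1/1)⁴*(1/54556) + (133/194)*(1/3919) = 1⁴*(1/54556) + 133/760286 = 1*(1/54556) + 133/760286 = 1/54556 + 133/760286 = 4008117/20739081508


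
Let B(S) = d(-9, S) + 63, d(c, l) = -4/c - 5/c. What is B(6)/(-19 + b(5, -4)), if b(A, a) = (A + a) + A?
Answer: -64/13 ≈ -4.9231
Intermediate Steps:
d(c, l) = -9/c
b(A, a) = a + 2*A
B(S) = 64 (B(S) = -9/(-9) + 63 = -9*(-⅑) + 63 = 1 + 63 = 64)
B(6)/(-19 + b(5, -4)) = 64/(-19 + (-4 + 2*5)) = 64/(-19 + (-4 + 10)) = 64/(-19 + 6) = 64/(-13) = 64*(-1/13) = -64/13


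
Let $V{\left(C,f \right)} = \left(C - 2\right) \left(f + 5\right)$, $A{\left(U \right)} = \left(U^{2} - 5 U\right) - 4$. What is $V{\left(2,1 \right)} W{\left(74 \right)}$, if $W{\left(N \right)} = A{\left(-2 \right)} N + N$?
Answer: $0$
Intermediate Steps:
$A{\left(U \right)} = -4 + U^{2} - 5 U$
$W{\left(N \right)} = 11 N$ ($W{\left(N \right)} = \left(-4 + \left(-2\right)^{2} - -10\right) N + N = \left(-4 + 4 + 10\right) N + N = 10 N + N = 11 N$)
$V{\left(C,f \right)} = \left(-2 + C\right) \left(5 + f\right)$
$V{\left(2,1 \right)} W{\left(74 \right)} = \left(-10 - 2 + 5 \cdot 2 + 2 \cdot 1\right) 11 \cdot 74 = \left(-10 - 2 + 10 + 2\right) 814 = 0 \cdot 814 = 0$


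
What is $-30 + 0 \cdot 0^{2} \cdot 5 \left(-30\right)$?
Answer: $-30$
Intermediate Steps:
$-30 + 0 \cdot 0^{2} \cdot 5 \left(-30\right) = -30 + 0 \cdot 0 \cdot 5 \left(-30\right) = -30 + 0 \cdot 5 \left(-30\right) = -30 + 0 \left(-30\right) = -30 + 0 = -30$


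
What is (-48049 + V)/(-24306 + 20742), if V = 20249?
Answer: 6950/891 ≈ 7.8002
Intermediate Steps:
(-48049 + V)/(-24306 + 20742) = (-48049 + 20249)/(-24306 + 20742) = -27800/(-3564) = -27800*(-1/3564) = 6950/891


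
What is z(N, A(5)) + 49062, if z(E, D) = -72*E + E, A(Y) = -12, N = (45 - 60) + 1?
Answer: 50056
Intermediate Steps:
N = -14 (N = -15 + 1 = -14)
z(E, D) = -71*E
z(N, A(5)) + 49062 = -71*(-14) + 49062 = 994 + 49062 = 50056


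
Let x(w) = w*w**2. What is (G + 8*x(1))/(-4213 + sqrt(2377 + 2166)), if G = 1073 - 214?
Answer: -110687/537722 - 289*sqrt(4543)/5914942 ≈ -0.20914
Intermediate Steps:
x(w) = w**3
G = 859
(G + 8*x(1))/(-4213 + sqrt(2377 + 2166)) = (859 + 8*1**3)/(-4213 + sqrt(2377 + 2166)) = (859 + 8*1)/(-4213 + sqrt(4543)) = (859 + 8)/(-4213 + sqrt(4543)) = 867/(-4213 + sqrt(4543))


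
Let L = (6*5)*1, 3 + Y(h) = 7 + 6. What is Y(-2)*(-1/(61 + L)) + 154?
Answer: 14004/91 ≈ 153.89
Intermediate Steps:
Y(h) = 10 (Y(h) = -3 + (7 + 6) = -3 + 13 = 10)
L = 30 (L = 30*1 = 30)
Y(-2)*(-1/(61 + L)) + 154 = 10*(-1/(61 + 30)) + 154 = 10*(-1/91) + 154 = -10/91 + 154 = 14004/91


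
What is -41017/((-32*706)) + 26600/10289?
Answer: 1022971113/232449088 ≈ 4.4008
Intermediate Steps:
-41017/((-32*706)) + 26600/10289 = -41017/(-22592) + 26600*(1/10289) = -41017*(-1/22592) + 26600/10289 = 41017/22592 + 26600/10289 = 1022971113/232449088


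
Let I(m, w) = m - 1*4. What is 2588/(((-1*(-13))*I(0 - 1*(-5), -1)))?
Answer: 2588/13 ≈ 199.08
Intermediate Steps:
I(m, w) = -4 + m (I(m, w) = m - 4 = -4 + m)
2588/(((-1*(-13))*I(0 - 1*(-5), -1))) = 2588/(((-1*(-13))*(-4 + (0 - 1*(-5))))) = 2588/((13*(-4 + (0 + 5)))) = 2588/((13*(-4 + 5))) = 2588/((13*1)) = 2588/13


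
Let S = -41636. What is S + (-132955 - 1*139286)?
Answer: -313877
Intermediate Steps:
S + (-132955 - 1*139286) = -41636 + (-132955 - 1*139286) = -41636 + (-132955 - 139286) = -41636 - 272241 = -313877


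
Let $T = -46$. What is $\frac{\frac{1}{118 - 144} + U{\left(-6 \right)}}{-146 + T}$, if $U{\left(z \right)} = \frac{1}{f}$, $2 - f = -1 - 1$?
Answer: $- \frac{11}{9984} \approx -0.0011018$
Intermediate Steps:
$f = 4$ ($f = 2 - \left(-1 - 1\right) = 2 - -2 = 2 + 2 = 4$)
$U{\left(z \right)} = \frac{1}{4}$
$\frac{\frac{1}{118 - 144} + U{\left(-6 \right)}}{-146 + T} = \frac{\frac{1}{118 - 144} + \frac{1}{4}}{-146 - 46} = \frac{\frac{1}{-26} + \frac{1}{4}}{-192} = \left(- \frac{1}{26} + \frac{1}{4}\right) \left(- \frac{1}{192}\right) = \frac{11}{52} \left(- \frac{1}{192}\right) = - \frac{11}{9984}$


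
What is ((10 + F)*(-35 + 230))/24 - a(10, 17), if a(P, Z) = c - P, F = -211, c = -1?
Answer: -12977/8 ≈ -1622.1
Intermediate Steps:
a(P, Z) = -1 - P
((10 + F)*(-35 + 230))/24 - a(10, 17) = ((10 - 211)*(-35 + 230))/24 - (-1 - 1*10) = -201*195*(1/24) - (-1 - 10) = -39195*1/24 - 1*(-11) = -13065/8 + 11 = -12977/8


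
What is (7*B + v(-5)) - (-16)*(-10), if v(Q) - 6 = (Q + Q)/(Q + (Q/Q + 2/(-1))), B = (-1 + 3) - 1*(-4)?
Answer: -331/3 ≈ -110.33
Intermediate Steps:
B = 6 (B = 2 + 4 = 6)
v(Q) = 6 + 2*Q/(-1 + Q) (v(Q) = 6 + (Q + Q)/(Q + (Q/Q + 2/(-1))) = 6 + (2*Q)/(Q + (1 + 2*(-1))) = 6 + (2*Q)/(Q + (1 - 2)) = 6 + (2*Q)/(Q - 1) = 6 + (2*Q)/(-1 + Q) = 6 + 2*Q/(-1 + Q))
(7*B + v(-5)) - (-16)*(-10) = (7*6 + 2*(-3 + 4*(-5))/(-1 - 5)) - (-16)*(-10) = (42 + 2*(-3 - 20)/(-6)) - 1*160 = (42 + 2*(-⅙)*(-23)) - 160 = (42 + 23/3) - 160 = 149/3 - 160 = -331/3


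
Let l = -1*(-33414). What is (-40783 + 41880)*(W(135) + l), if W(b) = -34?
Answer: 36617860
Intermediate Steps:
l = 33414
(-40783 + 41880)*(W(135) + l) = (-40783 + 41880)*(-34 + 33414) = 1097*33380 = 36617860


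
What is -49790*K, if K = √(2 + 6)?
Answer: -99580*√2 ≈ -1.4083e+5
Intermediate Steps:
K = 2*√2 (K = √8 = 2*√2 ≈ 2.8284)
-49790*K = -99580*√2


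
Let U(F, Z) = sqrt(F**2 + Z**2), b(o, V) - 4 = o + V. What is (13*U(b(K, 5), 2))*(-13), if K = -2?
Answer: -169*sqrt(53) ≈ -1230.3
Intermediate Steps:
b(o, V) = 4 + V + o (b(o, V) = 4 + (o + V) = 4 + (V + o) = 4 + V + o)
(13*U(b(K, 5), 2))*(-13) = (13*sqrt((4 + 5 - 2)**2 + 2**2))*(-13) = (13*sqrt(7**2 + 4))*(-13) = (13*sqrt(49 + 4))*(-13) = (13*sqrt(53))*(-13) = -169*sqrt(53)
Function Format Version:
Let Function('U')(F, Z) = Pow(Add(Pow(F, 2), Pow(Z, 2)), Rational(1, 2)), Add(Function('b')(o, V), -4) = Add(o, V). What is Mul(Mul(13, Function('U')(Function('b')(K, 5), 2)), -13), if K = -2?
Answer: Mul(-169, Pow(53, Rational(1, 2))) ≈ -1230.3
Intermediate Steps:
Function('b')(o, V) = Add(4, V, o) (Function('b')(o, V) = Add(4, Add(o, V)) = Add(4, Add(V, o)) = Add(4, V, o))
Mul(Mul(13, Function('U')(Function('b')(K, 5), 2)), -13) = Mul(Mul(13, Pow(Add(Pow(Add(4, 5, -2), 2), Pow(2, 2)), Rational(1, 2))), -13) = Mul(Mul(13, Pow(Add(Pow(7, 2), 4), Rational(1, 2))), -13) = Mul(Mul(13, Pow(Add(49, 4), Rational(1, 2))), -13) = Mul(Mul(13, Pow(53, Rational(1, 2))), -13) = Mul(-169, Pow(53, Rational(1, 2)))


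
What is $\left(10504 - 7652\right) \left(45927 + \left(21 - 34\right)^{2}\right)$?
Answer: $131465792$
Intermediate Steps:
$\left(10504 - 7652\right) \left(45927 + \left(21 - 34\right)^{2}\right) = 2852 \left(45927 + \left(-13\right)^{2}\right) = 2852 \left(45927 + 169\right) = 2852 \cdot 46096 = 131465792$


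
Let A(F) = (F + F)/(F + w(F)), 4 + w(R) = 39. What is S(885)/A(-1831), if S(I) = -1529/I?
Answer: -1373042/1620435 ≈ -0.84733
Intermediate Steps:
w(R) = 35 (w(R) = -4 + 39 = 35)
A(F) = 2*F/(35 + F) (A(F) = (F + F)/(F + 35) = (2*F)/(35 + F) = 2*F/(35 + F))
S(885)/A(-1831) = (-1529/885)/((2*(-1831)/(35 - 1831))) = (-1529*1/885)/((2*(-1831)/(-1796))) = -1529/(885*(2*(-1831)*(-1/1796))) = -1529/(885*1831/898) = -1529/885*898/1831 = -1373042/1620435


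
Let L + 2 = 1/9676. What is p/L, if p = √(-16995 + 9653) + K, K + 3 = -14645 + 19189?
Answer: -43938716/19351 - 9676*I*√7342/19351 ≈ -2270.6 - 42.845*I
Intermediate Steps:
K = 4541 (K = -3 + (-14645 + 19189) = -3 + 4544 = 4541)
L = -19351/9676 (L = -2 + 1/9676 = -19351/9676 ≈ -1.9999)
p = 4541 + I*√7342 (p = √(-16995 + 9653) + 4541 = √(-7342) + 4541 = I*√7342 + 4541 = 4541 + I*√7342 ≈ 4541.0 + 85.685*I)
p/L = (4541 + I*√7342)/(-19351/9676) = (4541 + I*√7342)*(-9676/19351) = -43938716/19351 - 9676*I*√7342/19351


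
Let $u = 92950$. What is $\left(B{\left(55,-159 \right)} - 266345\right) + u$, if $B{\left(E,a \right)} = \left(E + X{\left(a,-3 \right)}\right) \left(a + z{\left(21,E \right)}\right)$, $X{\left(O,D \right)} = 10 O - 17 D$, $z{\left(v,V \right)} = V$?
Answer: $-19059$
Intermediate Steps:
$X{\left(O,D \right)} = - 17 D + 10 O$
$B{\left(E,a \right)} = \left(E + a\right) \left(51 + E + 10 a\right)$ ($B{\left(E,a \right)} = \left(E + \left(\left(-17\right) \left(-3\right) + 10 a\right)\right) \left(a + E\right) = \left(E + \left(51 + 10 a\right)\right) \left(E + a\right) = \left(51 + E + 10 a\right) \left(E + a\right) = \left(E + a\right) \left(51 + E + 10 a\right)$)
$\left(B{\left(55,-159 \right)} - 266345\right) + u = \left(\left(55^{2} + 55 \left(-159\right) + 55 \left(51 + 10 \left(-159\right)\right) - 159 \left(51 + 10 \left(-159\right)\right)\right) - 266345\right) + 92950 = \left(\left(3025 - 8745 + 55 \left(51 - 1590\right) - 159 \left(51 - 1590\right)\right) - 266345\right) + 92950 = \left(\left(3025 - 8745 + 55 \left(-1539\right) - -244701\right) - 266345\right) + 92950 = \left(\left(3025 - 8745 - 84645 + 244701\right) - 266345\right) + 92950 = \left(154336 - 266345\right) + 92950 = -112009 + 92950 = -19059$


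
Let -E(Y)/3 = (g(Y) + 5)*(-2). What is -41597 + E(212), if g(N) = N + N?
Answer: -39023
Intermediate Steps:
g(N) = 2*N
E(Y) = 30 + 12*Y (E(Y) = -3*(2*Y + 5)*(-2) = -3*(5 + 2*Y)*(-2) = -3*(-10 - 4*Y) = 30 + 12*Y)
-41597 + E(212) = -41597 + (30 + 12*212) = -41597 + (30 + 2544) = -41597 + 2574 = -39023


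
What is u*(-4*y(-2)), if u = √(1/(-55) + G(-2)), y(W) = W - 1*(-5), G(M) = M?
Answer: -12*I*√6105/55 ≈ -17.048*I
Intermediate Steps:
y(W) = 5 + W (y(W) = W + 5 = 5 + W)
u = I*√6105/55 (u = √(1/(-55) - 2) = √(-1/55 - 2) = √(-111/55) = I*√6105/55 ≈ 1.4206*I)
u*(-4*y(-2)) = (I*√6105/55)*(-4*(5 - 2)) = (I*√6105/55)*(-4*3) = (I*√6105/55)*(-12) = -12*I*√6105/55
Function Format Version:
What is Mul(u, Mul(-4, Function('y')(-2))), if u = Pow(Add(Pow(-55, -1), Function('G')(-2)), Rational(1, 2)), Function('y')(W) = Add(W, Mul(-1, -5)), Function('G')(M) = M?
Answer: Mul(Rational(-12, 55), I, Pow(6105, Rational(1, 2))) ≈ Mul(-17.048, I)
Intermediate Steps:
Function('y')(W) = Add(5, W) (Function('y')(W) = Add(W, 5) = Add(5, W))
u = Mul(Rational(1, 55), I, Pow(6105, Rational(1, 2))) (u = Pow(Add(Pow(-55, -1), -2), Rational(1, 2)) = Pow(Add(Rational(-1, 55), -2), Rational(1, 2)) = Pow(Rational(-111, 55), Rational(1, 2)) = Mul(Rational(1, 55), I, Pow(6105, Rational(1, 2))) ≈ Mul(1.4206, I))
Mul(u, Mul(-4, Function('y')(-2))) = Mul(Mul(Rational(1, 55), I, Pow(6105, Rational(1, 2))), Mul(-4, Add(5, -2))) = Mul(Mul(Rational(1, 55), I, Pow(6105, Rational(1, 2))), Mul(-4, 3)) = Mul(Mul(Rational(1, 55), I, Pow(6105, Rational(1, 2))), -12) = Mul(Rational(-12, 55), I, Pow(6105, Rational(1, 2)))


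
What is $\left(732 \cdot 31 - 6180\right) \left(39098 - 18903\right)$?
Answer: $333459840$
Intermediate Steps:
$\left(732 \cdot 31 - 6180\right) \left(39098 - 18903\right) = \left(22692 - 6180\right) 20195 = 16512 \cdot 20195 = 333459840$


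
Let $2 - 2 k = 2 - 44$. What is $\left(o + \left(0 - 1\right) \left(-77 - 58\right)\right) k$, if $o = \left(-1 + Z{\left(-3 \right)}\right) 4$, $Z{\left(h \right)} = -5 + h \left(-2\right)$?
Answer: $2970$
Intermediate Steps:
$k = 22$ ($k = 1 - \frac{2 - 44}{2} = 1 - -21 = 1 + 21 = 22$)
$Z{\left(h \right)} = -5 - 2 h$
$o = 0$ ($o = \left(-1 - -1\right) 4 = \left(-1 + \left(-5 + 6\right)\right) 4 = \left(-1 + 1\right) 4 = 0 \cdot 4 = 0$)
$\left(o + \left(0 - 1\right) \left(-77 - 58\right)\right) k = \left(0 + \left(0 - 1\right) \left(-77 - 58\right)\right) 22 = \left(0 - -135\right) 22 = \left(0 + 135\right) 22 = 135 \cdot 22 = 2970$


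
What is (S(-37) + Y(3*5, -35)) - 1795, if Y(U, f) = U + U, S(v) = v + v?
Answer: -1839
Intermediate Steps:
S(v) = 2*v
Y(U, f) = 2*U
(S(-37) + Y(3*5, -35)) - 1795 = (2*(-37) + 2*(3*5)) - 1795 = (-74 + 2*15) - 1795 = (-74 + 30) - 1795 = -44 - 1795 = -1839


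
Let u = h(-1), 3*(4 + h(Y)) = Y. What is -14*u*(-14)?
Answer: -2548/3 ≈ -849.33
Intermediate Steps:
h(Y) = -4 + Y/3
u = -13/3 (u = -4 + (1/3)*(-1) = -4 - 1/3 = -13/3 ≈ -4.3333)
-14*u*(-14) = -14*(-13/3)*(-14) = (182/3)*(-14) = -2548/3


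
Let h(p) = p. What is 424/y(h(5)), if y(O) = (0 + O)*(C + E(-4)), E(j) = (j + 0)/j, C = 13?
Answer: 212/35 ≈ 6.0571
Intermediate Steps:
E(j) = 1 (E(j) = j/j = 1)
y(O) = 14*O (y(O) = (0 + O)*(13 + 1) = O*14 = 14*O)
424/y(h(5)) = 424/((14*5)) = 424/70 = 424*(1/70) = 212/35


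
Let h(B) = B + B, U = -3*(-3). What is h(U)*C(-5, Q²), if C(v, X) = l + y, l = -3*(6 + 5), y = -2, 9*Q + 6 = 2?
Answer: -630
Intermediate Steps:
Q = -4/9 (Q = -⅔ + (⅑)*2 = -⅔ + 2/9 = -4/9 ≈ -0.44444)
l = -33 (l = -3*11 = -33)
U = 9
C(v, X) = -35 (C(v, X) = -33 - 2 = -35)
h(B) = 2*B
h(U)*C(-5, Q²) = (2*9)*(-35) = 18*(-35) = -630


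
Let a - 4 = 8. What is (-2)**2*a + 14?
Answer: 62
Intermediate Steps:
a = 12 (a = 4 + 8 = 12)
(-2)**2*a + 14 = (-2)**2*12 + 14 = 4*12 + 14 = 48 + 14 = 62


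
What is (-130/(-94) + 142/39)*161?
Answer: 1482649/1833 ≈ 808.86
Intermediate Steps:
(-130/(-94) + 142/39)*161 = (-130*(-1/94) + 142*(1/39))*161 = (65/47 + 142/39)*161 = (9209/1833)*161 = 1482649/1833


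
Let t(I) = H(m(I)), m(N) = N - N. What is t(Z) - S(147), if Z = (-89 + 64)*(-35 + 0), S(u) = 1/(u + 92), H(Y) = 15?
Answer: 3584/239 ≈ 14.996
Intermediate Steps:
m(N) = 0
S(u) = 1/(92 + u)
Z = 875 (Z = -25*(-35) = 875)
t(I) = 15
t(Z) - S(147) = 15 - 1/(92 + 147) = 15 - 1/239 = 3584/239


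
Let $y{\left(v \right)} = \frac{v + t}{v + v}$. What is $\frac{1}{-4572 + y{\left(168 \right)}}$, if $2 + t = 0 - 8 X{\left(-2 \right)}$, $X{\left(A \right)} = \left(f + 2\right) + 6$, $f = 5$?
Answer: $- \frac{168}{768065} \approx -0.00021873$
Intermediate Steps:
$X{\left(A \right)} = 13$ ($X{\left(A \right)} = \left(5 + 2\right) + 6 = 7 + 6 = 13$)
$t = -106$ ($t = -2 + \left(0 - 104\right) = -2 - 104 = -106$)
$y{\left(v \right)} = \frac{-106 + v}{2 v}$ ($y{\left(v \right)} = \frac{v - 106}{v + v} = \frac{-106 + v}{2 v}$)
$\frac{1}{-4572 + y{\left(168 \right)}} = \frac{1}{-4572 + \frac{-106 + 168}{2 \cdot 168}} = \frac{1}{-4572 + \frac{1}{2} \cdot \frac{1}{168} \cdot 62} = \frac{1}{-4572 + \frac{31}{168}} = \frac{1}{- \frac{768065}{168}} = - \frac{168}{768065}$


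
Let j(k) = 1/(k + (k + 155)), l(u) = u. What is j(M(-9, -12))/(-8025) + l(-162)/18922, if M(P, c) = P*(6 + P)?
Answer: -135864686/15868225725 ≈ -0.0085621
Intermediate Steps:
j(k) = 1/(155 + 2*k) (j(k) = 1/(k + (155 + k)) = 1/(155 + 2*k))
j(M(-9, -12))/(-8025) + l(-162)/18922 = 1/((155 + 2*(-9*(6 - 9)))*(-8025)) - 162/18922 = -1/8025/(155 + 2*(-9*(-3))) - 162*1/18922 = -1/8025/(155 + 2*27) - 81/9461 = -1/8025/(155 + 54) - 81/9461 = -1/8025/209 - 81/9461 = (1/209)*(-1/8025) - 81/9461 = -1/1677225 - 81/9461 = -135864686/15868225725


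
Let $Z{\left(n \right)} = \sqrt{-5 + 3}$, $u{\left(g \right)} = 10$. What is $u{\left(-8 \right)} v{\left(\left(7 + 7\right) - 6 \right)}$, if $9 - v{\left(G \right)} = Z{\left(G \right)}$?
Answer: $90 - 10 i \sqrt{2} \approx 90.0 - 14.142 i$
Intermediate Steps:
$Z{\left(n \right)} = i \sqrt{2}$ ($Z{\left(n \right)} = \sqrt{-2} = i \sqrt{2}$)
$v{\left(G \right)} = 9 - i \sqrt{2}$
$u{\left(-8 \right)} v{\left(\left(7 + 7\right) - 6 \right)} = 10 \left(9 - i \sqrt{2}\right) = 90 - 10 i \sqrt{2}$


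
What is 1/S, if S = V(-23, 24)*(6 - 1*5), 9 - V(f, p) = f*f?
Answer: -1/520 ≈ -0.0019231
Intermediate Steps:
V(f, p) = 9 - f² (V(f, p) = 9 - f*f = 9 - f²)
S = -520 (S = (9 - 1*(-23)²)*(6 - 1*5) = (9 - 1*529)*(6 - 5) = (9 - 529)*1 = -520*1 = -520)
1/S = 1/(-520) = -1/520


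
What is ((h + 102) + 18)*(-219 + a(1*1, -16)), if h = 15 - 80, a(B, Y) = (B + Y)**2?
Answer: 330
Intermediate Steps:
h = -65
((h + 102) + 18)*(-219 + a(1*1, -16)) = ((-65 + 102) + 18)*(-219 + (1*1 - 16)**2) = (37 + 18)*(-219 + (1 - 16)**2) = 55*(-219 + (-15)**2) = 55*(-219 + 225) = 55*6 = 330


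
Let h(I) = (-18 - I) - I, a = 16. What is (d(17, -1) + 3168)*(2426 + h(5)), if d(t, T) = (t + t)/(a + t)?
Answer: 22798004/3 ≈ 7.5993e+6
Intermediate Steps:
d(t, T) = 2*t/(16 + t) (d(t, T) = (t + t)/(16 + t) = (2*t)/(16 + t) = 2*t/(16 + t))
h(I) = -18 - 2*I
(d(17, -1) + 3168)*(2426 + h(5)) = (2*17/(16 + 17) + 3168)*(2426 + (-18 - 2*5)) = (2*17/33 + 3168)*(2426 + (-18 - 10)) = (2*17*(1/33) + 3168)*(2426 - 28) = (34/33 + 3168)*2398 = (104578/33)*2398 = 22798004/3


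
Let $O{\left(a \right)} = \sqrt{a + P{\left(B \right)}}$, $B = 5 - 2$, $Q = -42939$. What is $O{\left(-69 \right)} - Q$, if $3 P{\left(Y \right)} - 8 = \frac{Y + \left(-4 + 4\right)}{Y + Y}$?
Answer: $42939 + \frac{i \sqrt{2382}}{6} \approx 42939.0 + 8.1343 i$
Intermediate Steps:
$B = 3$ ($B = 5 - 2 = 3$)
$P{\left(Y \right)} = \frac{17}{6}$ ($P{\left(Y \right)} = \frac{8}{3} + \frac{\left(Y + \left(-4 + 4\right)\right) \frac{1}{Y + Y}}{3} = \frac{8}{3} + \frac{\left(Y + 0\right) \frac{1}{2 Y}}{3} = \frac{8}{3} + \frac{Y \frac{1}{2 Y}}{3} = \frac{8}{3} + \frac{1}{3} \cdot \frac{1}{2} = \frac{8}{3} + \frac{1}{6} = \frac{17}{6}$)
$O{\left(a \right)} = \sqrt{\frac{17}{6} + a}$ ($O{\left(a \right)} = \sqrt{a + \frac{17}{6}} = \sqrt{\frac{17}{6} + a}$)
$O{\left(-69 \right)} - Q = \frac{\sqrt{102 + 36 \left(-69\right)}}{6} - -42939 = \frac{\sqrt{102 - 2484}}{6} + 42939 = \frac{\sqrt{-2382}}{6} + 42939 = \frac{i \sqrt{2382}}{6} + 42939 = 42939 + \frac{i \sqrt{2382}}{6}$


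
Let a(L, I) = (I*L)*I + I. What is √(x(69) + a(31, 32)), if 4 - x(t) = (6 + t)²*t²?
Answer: I*√26748845 ≈ 5171.9*I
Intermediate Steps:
a(L, I) = I + L*I² (a(L, I) = L*I² + I = I + L*I²)
x(t) = 4 - t²*(6 + t)² (x(t) = 4 - (6 + t)²*t² = 4 - t²*(6 + t)²)
√(x(69) + a(31, 32)) = √((4 - 1*69²*(6 + 69)²) + 32*(1 + 32*31)) = √((4 - 1*4761*75²) + 32*(1 + 992)) = √((4 - 1*4761*5625) + 32*993) = √((4 - 26780625) + 31776) = √(-26780621 + 31776) = √(-26748845) = I*√26748845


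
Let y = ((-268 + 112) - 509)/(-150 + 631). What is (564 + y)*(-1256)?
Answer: -339897464/481 ≈ -7.0665e+5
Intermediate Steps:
y = -665/481 (y = (-156 - 509)/481 = -665*1/481 = -665/481 ≈ -1.3825)
(564 + y)*(-1256) = (564 - 665/481)*(-1256) = (270619/481)*(-1256) = -339897464/481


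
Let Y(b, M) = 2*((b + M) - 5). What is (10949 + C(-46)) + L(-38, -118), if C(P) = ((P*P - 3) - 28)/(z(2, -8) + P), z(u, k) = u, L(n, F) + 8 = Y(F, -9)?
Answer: 467703/44 ≈ 10630.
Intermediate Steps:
Y(b, M) = -10 + 2*M + 2*b (Y(b, M) = 2*((M + b) - 5) = 2*(-5 + M + b) = -10 + 2*M + 2*b)
L(n, F) = -36 + 2*F (L(n, F) = -8 + (-10 + 2*(-9) + 2*F) = -8 + (-10 - 18 + 2*F) = -8 + (-28 + 2*F) = -36 + 2*F)
C(P) = (-31 + P²)/(2 + P) (C(P) = ((P*P - 3) - 28)/(2 + P) = ((P² - 3) - 28)/(2 + P) = ((-3 + P²) - 28)/(2 + P) = (-31 + P²)/(2 + P))
(10949 + C(-46)) + L(-38, -118) = (10949 + (-31 + (-46)²)/(2 - 46)) + (-36 + 2*(-118)) = (10949 + (-31 + 2116)/(-44)) + (-36 - 236) = (10949 - 1/44*2085) - 272 = (10949 - 2085/44) - 272 = 479671/44 - 272 = 467703/44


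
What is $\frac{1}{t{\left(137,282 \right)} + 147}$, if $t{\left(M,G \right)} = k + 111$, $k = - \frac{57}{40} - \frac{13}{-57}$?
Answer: $\frac{2280}{585511} \approx 0.003894$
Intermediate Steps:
$k = - \frac{2729}{2280}$ ($k = \left(-57\right) \frac{1}{40} - - \frac{13}{57} = - \frac{57}{40} + \frac{13}{57} = - \frac{2729}{2280} \approx -1.1969$)
$t{\left(M,G \right)} = \frac{250351}{2280}$ ($t{\left(M,G \right)} = - \frac{2729}{2280} + 111 = \frac{250351}{2280}$)
$\frac{1}{t{\left(137,282 \right)} + 147} = \frac{1}{\frac{250351}{2280} + 147} = \frac{1}{\frac{585511}{2280}} = \frac{2280}{585511}$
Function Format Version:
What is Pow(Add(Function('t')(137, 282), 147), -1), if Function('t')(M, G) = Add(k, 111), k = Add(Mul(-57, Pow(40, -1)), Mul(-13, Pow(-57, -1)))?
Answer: Rational(2280, 585511) ≈ 0.0038940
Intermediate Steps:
k = Rational(-2729, 2280) (k = Add(Mul(-57, Rational(1, 40)), Mul(-13, Rational(-1, 57))) = Add(Rational(-57, 40), Rational(13, 57)) = Rational(-2729, 2280) ≈ -1.1969)
Function('t')(M, G) = Rational(250351, 2280) (Function('t')(M, G) = Add(Rational(-2729, 2280), 111) = Rational(250351, 2280))
Pow(Add(Function('t')(137, 282), 147), -1) = Pow(Add(Rational(250351, 2280), 147), -1) = Pow(Rational(585511, 2280), -1) = Rational(2280, 585511)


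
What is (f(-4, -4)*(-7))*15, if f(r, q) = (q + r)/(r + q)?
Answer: -105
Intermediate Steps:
f(r, q) = 1 (f(r, q) = (q + r)/(q + r) = 1)
(f(-4, -4)*(-7))*15 = (1*(-7))*15 = -7*15 = -105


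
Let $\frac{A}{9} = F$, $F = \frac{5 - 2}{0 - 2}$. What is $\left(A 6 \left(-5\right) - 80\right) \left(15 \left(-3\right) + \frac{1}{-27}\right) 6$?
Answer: $- \frac{790400}{9} \approx -87822.0$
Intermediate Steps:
$F = - \frac{3}{2}$ ($F = \frac{3}{-2} = 3 \left(- \frac{1}{2}\right) = - \frac{3}{2} \approx -1.5$)
$A = - \frac{27}{2}$ ($A = 9 \left(- \frac{3}{2}\right) = - \frac{27}{2} \approx -13.5$)
$\left(A 6 \left(-5\right) - 80\right) \left(15 \left(-3\right) + \frac{1}{-27}\right) 6 = \left(\left(- \frac{27}{2}\right) 6 \left(-5\right) - 80\right) \left(15 \left(-3\right) + \frac{1}{-27}\right) 6 = \left(\left(-81\right) \left(-5\right) - 80\right) \left(-45 - \frac{1}{27}\right) 6 = \left(405 - 80\right) \left(\left(- \frac{1216}{27}\right) 6\right) = 325 \left(- \frac{2432}{9}\right) = - \frac{790400}{9}$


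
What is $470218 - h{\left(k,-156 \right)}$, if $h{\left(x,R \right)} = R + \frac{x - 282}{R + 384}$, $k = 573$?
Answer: $\frac{35748327}{76} \approx 4.7037 \cdot 10^{5}$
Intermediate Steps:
$h{\left(x,R \right)} = R + \frac{-282 + x}{384 + R}$
$470218 - h{\left(k,-156 \right)} = 470218 - \frac{-282 + 573 + \left(-156\right)^{2} + 384 \left(-156\right)}{384 - 156} = 470218 - \frac{-282 + 573 + 24336 - 59904}{228} = 470218 - \frac{1}{228} \left(-35277\right) = 470218 - - \frac{11759}{76} = 470218 + \frac{11759}{76} = \frac{35748327}{76}$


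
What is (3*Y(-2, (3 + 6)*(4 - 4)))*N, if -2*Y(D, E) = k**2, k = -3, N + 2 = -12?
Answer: 189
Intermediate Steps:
N = -14 (N = -2 - 12 = -14)
Y(D, E) = -9/2 (Y(D, E) = -1/2*(-3)**2 = -1/2*9 = -9/2)
(3*Y(-2, (3 + 6)*(4 - 4)))*N = (3*(-9/2))*(-14) = -27/2*(-14) = 189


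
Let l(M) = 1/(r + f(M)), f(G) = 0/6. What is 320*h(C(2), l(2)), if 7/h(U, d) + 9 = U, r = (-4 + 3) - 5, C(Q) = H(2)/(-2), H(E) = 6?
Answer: -560/3 ≈ -186.67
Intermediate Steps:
f(G) = 0 (f(G) = 0*(⅙) = 0)
C(Q) = -3 (C(Q) = 6/(-2) = 6*(-½) = -3)
r = -6 (r = -1 - 5 = -6)
l(M) = -⅙ (l(M) = 1/(-6 + 0) = 1/(-6) = -⅙)
h(U, d) = 7/(-9 + U)
320*h(C(2), l(2)) = 320*(7/(-9 - 3)) = 320*(7/(-12)) = 320*(7*(-1/12)) = 320*(-7/12) = -560/3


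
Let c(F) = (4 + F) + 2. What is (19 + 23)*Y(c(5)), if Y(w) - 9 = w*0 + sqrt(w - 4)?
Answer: 378 + 42*sqrt(7) ≈ 489.12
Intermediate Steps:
c(F) = 6 + F
Y(w) = 9 + sqrt(-4 + w) (Y(w) = 9 + (w*0 + sqrt(w - 4)) = 9 + (0 + sqrt(-4 + w)) = 9 + sqrt(-4 + w))
(19 + 23)*Y(c(5)) = (19 + 23)*(9 + sqrt(-4 + (6 + 5))) = 42*(9 + sqrt(-4 + 11)) = 42*(9 + sqrt(7)) = 378 + 42*sqrt(7)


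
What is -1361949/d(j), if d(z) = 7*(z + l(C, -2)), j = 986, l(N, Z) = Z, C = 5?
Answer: -453983/2296 ≈ -197.73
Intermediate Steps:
d(z) = -14 + 7*z (d(z) = 7*(z - 2) = 7*(-2 + z) = -14 + 7*z)
-1361949/d(j) = -1361949/(-14 + 7*986) = -1361949/(-14 + 6902) = -1361949/6888 = -1361949*1/6888 = -453983/2296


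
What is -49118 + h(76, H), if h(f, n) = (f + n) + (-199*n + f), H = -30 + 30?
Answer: -48966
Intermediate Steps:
H = 0
h(f, n) = -198*n + 2*f (h(f, n) = (f + n) + (f - 199*n) = -198*n + 2*f)
-49118 + h(76, H) = -49118 + (-198*0 + 2*76) = -49118 + (0 + 152) = -49118 + 152 = -48966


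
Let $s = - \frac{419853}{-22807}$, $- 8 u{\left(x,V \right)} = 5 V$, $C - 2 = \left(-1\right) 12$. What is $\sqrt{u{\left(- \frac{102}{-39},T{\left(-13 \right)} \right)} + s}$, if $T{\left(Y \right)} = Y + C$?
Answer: $\frac{\sqrt{272846025206}}{91228} \approx 5.7257$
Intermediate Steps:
$C = -10$ ($C = 2 - 12 = -10$)
$T{\left(Y \right)} = -10 + Y$ ($T{\left(Y \right)} = Y - 10 = -10 + Y$)
$u{\left(x,V \right)} = - \frac{5 V}{8}$
$s = \frac{419853}{22807}$ ($s = \left(-419853\right) \left(- \frac{1}{22807}\right) = \frac{419853}{22807} \approx 18.409$)
$\sqrt{u{\left(- \frac{102}{-39},T{\left(-13 \right)} \right)} + s} = \sqrt{- \frac{5 \left(-10 - 13\right)}{8} + \frac{419853}{22807}} = \sqrt{\left(- \frac{5}{8}\right) \left(-23\right) + \frac{419853}{22807}} = \sqrt{\frac{115}{8} + \frac{419853}{22807}} = \sqrt{\frac{5981629}{182456}} = \frac{\sqrt{272846025206}}{91228}$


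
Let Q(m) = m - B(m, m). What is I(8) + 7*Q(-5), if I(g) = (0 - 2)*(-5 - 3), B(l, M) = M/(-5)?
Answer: -26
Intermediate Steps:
B(l, M) = -M/5 (B(l, M) = M*(-⅕) = -M/5)
I(g) = 16 (I(g) = -2*(-8) = 16)
Q(m) = 6*m/5 (Q(m) = m - (-1)*m/5 = m + m/5 = 6*m/5)
I(8) + 7*Q(-5) = 16 + 7*((6/5)*(-5)) = 16 + 7*(-6) = 16 - 42 = -26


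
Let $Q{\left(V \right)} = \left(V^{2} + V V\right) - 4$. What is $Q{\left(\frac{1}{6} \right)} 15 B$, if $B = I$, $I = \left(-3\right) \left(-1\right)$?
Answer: $- \frac{355}{2} \approx -177.5$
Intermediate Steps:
$Q{\left(V \right)} = -4 + 2 V^{2}$ ($Q{\left(V \right)} = \left(V^{2} + V^{2}\right) - 4 = 2 V^{2} - 4 = -4 + 2 V^{2}$)
$I = 3$
$B = 3$
$Q{\left(\frac{1}{6} \right)} 15 B = \left(-4 + 2 \left(\frac{1}{6}\right)^{2}\right) 15 \cdot 3 = \left(-4 + \frac{2}{36}\right) 15 \cdot 3 = \left(-4 + 2 \cdot \frac{1}{36}\right) 15 \cdot 3 = \left(-4 + \frac{1}{18}\right) 15 \cdot 3 = \left(- \frac{71}{18}\right) 15 \cdot 3 = \left(- \frac{355}{6}\right) 3 = - \frac{355}{2}$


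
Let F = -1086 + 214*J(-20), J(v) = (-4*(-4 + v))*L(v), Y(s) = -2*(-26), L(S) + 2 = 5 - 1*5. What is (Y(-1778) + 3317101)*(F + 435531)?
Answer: 1304825352621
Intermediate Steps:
L(S) = -2 (L(S) = -2 + (5 - 1*5) = -2 + (5 - 5) = -2 + 0 = -2)
Y(s) = 52
J(v) = -32 + 8*v (J(v) = -4*(-4 + v)*(-2) = (16 - 4*v)*(-2) = -32 + 8*v)
F = -42174 (F = -1086 + 214*(-32 + 8*(-20)) = -1086 + 214*(-32 - 160) = -1086 + 214*(-192) = -1086 - 41088 = -42174)
(Y(-1778) + 3317101)*(F + 435531) = (52 + 3317101)*(-42174 + 435531) = 3317153*393357 = 1304825352621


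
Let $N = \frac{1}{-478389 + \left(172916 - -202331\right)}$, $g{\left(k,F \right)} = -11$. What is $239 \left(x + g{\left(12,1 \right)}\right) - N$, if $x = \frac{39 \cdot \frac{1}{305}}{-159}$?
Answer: $- \frac{4383626986499}{1667290430} \approx -2629.2$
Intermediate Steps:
$N = - \frac{1}{103142}$ ($N = \frac{1}{-478389 + \left(172916 + 202331\right)} = \frac{1}{-478389 + 375247} = \frac{1}{-103142} = - \frac{1}{103142} \approx -9.6954 \cdot 10^{-6}$)
$x = - \frac{13}{16165}$ ($x = 39 \cdot \frac{1}{305} \left(- \frac{1}{159}\right) = \frac{39}{305} \left(- \frac{1}{159}\right) = - \frac{13}{16165} \approx -0.00080421$)
$239 \left(x + g{\left(12,1 \right)}\right) - N = 239 \left(- \frac{13}{16165} - 11\right) - - \frac{1}{103142} = 239 \left(- \frac{177828}{16165}\right) + \frac{1}{103142} = - \frac{42500892}{16165} + \frac{1}{103142} = - \frac{4383626986499}{1667290430}$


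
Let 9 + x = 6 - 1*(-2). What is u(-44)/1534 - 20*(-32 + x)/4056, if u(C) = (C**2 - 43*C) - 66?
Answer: 52151/19942 ≈ 2.6151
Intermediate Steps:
x = -1 (x = -9 + (6 - 1*(-2)) = -9 + (6 + 2) = -9 + 8 = -1)
u(C) = -66 + C**2 - 43*C
u(-44)/1534 - 20*(-32 + x)/4056 = (-66 + (-44)**2 - 43*(-44))/1534 - 20*(-32 - 1)/4056 = (-66 + 1936 + 1892)*(1/1534) - 20*(-33)*(1/4056) = 3762*(1/1534) + 660*(1/4056) = 1881/767 + 55/338 = 52151/19942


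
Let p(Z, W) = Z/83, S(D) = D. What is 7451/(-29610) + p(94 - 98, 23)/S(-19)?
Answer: -11631787/46694970 ≈ -0.24910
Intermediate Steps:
p(Z, W) = Z/83 (p(Z, W) = Z*(1/83) = Z/83)
7451/(-29610) + p(94 - 98, 23)/S(-19) = 7451/(-29610) + ((94 - 98)/83)/(-19) = 7451*(-1/29610) + ((1/83)*(-4))*(-1/19) = -7451/29610 - 4/83*(-1/19) = -7451/29610 + 4/1577 = -11631787/46694970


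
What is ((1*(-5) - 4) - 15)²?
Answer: 576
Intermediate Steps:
((1*(-5) - 4) - 15)² = ((-5 - 4) - 15)² = (-9 - 15)² = (-24)² = 576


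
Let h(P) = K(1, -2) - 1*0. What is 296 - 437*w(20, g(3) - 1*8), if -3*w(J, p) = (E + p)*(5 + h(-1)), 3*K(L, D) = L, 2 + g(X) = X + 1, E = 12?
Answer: 14872/3 ≈ 4957.3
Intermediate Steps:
g(X) = -1 + X (g(X) = -2 + (X + 1) = -2 + (1 + X) = -1 + X)
K(L, D) = L/3
h(P) = ⅓ (h(P) = (⅓)*1 - 1*0 = ⅓ + 0 = ⅓)
w(J, p) = -64/3 - 16*p/9 (w(J, p) = -(12 + p)*(5 + ⅓)/3 = -(12 + p)*16/(3*3) = -(64 + 16*p/3)/3 = -64/3 - 16*p/9)
296 - 437*w(20, g(3) - 1*8) = 296 - 437*(-64/3 - 16*((-1 + 3) - 1*8)/9) = 296 - 437*(-64/3 - 16*(2 - 8)/9) = 296 - 437*(-64/3 - 16/9*(-6)) = 296 - 437*(-64/3 + 32/3) = 296 - 437*(-32/3) = 296 + 13984/3 = 14872/3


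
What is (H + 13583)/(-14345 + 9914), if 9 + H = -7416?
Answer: -6158/4431 ≈ -1.3898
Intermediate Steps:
H = -7425 (H = -9 - 7416 = -7425)
(H + 13583)/(-14345 + 9914) = (-7425 + 13583)/(-14345 + 9914) = 6158/(-4431) = 6158*(-1/4431) = -6158/4431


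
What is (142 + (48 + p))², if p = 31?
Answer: 48841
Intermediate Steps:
(142 + (48 + p))² = (142 + (48 + 31))² = (142 + 79)² = 221² = 48841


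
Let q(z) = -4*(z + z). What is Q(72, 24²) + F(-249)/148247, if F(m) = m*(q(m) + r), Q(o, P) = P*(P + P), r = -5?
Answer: 98369098581/148247 ≈ 6.6355e+5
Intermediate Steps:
q(z) = -8*z
Q(o, P) = 2*P² (Q(o, P) = P*(2*P) = 2*P²)
F(m) = m*(-5 - 8*m) (F(m) = m*(-8*m - 5) = m*(-5 - 8*m))
Q(72, 24²) + F(-249)/148247 = 2*(24²)² - 1*(-249)*(5 + 8*(-249))/148247 = 2*576² - 1*(-249)*(5 - 1992)*(1/148247) = 2*331776 - 1*(-249)*(-1987)*(1/148247) = 663552 - 494763*1/148247 = 663552 - 494763/148247 = 98369098581/148247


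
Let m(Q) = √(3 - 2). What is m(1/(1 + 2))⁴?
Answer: 1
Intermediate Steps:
m(Q) = 1 (m(Q) = √1 = 1)
m(1/(1 + 2))⁴ = 1⁴ = 1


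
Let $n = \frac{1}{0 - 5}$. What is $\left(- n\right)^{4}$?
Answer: $\frac{1}{625} \approx 0.0016$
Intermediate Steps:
$n = - \frac{1}{5}$ ($n = \frac{1}{-5} = - \frac{1}{5} \approx -0.2$)
$\left(- n\right)^{4} = \left(\left(-1\right) \left(- \frac{1}{5}\right)\right)^{4} = \left(\frac{1}{5}\right)^{4} = \frac{1}{625}$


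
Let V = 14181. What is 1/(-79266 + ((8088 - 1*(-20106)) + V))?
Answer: -1/36891 ≈ -2.7107e-5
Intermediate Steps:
1/(-79266 + ((8088 - 1*(-20106)) + V)) = 1/(-79266 + ((8088 - 1*(-20106)) + 14181)) = 1/(-79266 + ((8088 + 20106) + 14181)) = 1/(-79266 + (28194 + 14181)) = 1/(-79266 + 42375) = 1/(-36891) = -1/36891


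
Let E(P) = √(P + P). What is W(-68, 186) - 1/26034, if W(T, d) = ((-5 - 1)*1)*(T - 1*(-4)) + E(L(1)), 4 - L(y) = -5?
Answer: 9997055/26034 + 3*√2 ≈ 388.24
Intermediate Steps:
L(y) = 9 (L(y) = 4 - 1*(-5) = 4 + 5 = 9)
E(P) = √2*√P (E(P) = √(2*P) = √2*√P)
W(T, d) = -24 - 6*T + 3*√2 (W(T, d) = ((-5 - 1)*1)*(T - 1*(-4)) + √2*√9 = (-6*1)*(T + 4) + √2*3 = -6*(4 + T) + 3*√2 = (-24 - 6*T) + 3*√2 = -24 - 6*T + 3*√2)
W(-68, 186) - 1/26034 = (-24 - 6*(-68) + 3*√2) - 1/26034 = (-24 + 408 + 3*√2) - 1*1/26034 = (384 + 3*√2) - 1/26034 = 9997055/26034 + 3*√2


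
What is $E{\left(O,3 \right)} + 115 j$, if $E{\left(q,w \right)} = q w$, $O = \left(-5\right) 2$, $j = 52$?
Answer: $5950$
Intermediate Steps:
$O = -10$
$E{\left(O,3 \right)} + 115 j = \left(-10\right) 3 + 115 \cdot 52 = -30 + 5980 = 5950$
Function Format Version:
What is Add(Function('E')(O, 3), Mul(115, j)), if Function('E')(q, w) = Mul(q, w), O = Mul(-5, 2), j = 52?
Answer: 5950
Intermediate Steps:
O = -10
Add(Function('E')(O, 3), Mul(115, j)) = Add(Mul(-10, 3), Mul(115, 52)) = Add(-30, 5980) = 5950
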